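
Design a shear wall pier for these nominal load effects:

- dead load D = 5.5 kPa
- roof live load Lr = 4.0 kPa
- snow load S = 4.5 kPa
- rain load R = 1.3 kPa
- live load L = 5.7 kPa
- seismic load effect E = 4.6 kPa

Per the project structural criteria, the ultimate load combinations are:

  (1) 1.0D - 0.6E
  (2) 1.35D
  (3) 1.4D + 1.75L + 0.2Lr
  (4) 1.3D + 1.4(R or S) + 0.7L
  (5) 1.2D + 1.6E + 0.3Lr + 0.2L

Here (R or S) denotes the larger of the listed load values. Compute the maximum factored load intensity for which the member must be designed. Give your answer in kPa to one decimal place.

18.5 kPa

(R or S) → S = 4.5 kPa.
(1) 1.0(5.5) - 0.6(4.6) = 5.5 - 2.8 = 2.7
(2) 1.35(5.5) = 7.4
(3) 1.4(5.5) + 1.75(5.7) + 0.2(4.0) = 7.7 + 10.0 + 0.8 = 18.5
(4) 1.3(5.5) + 1.4(4.5) + 0.7(5.7) = 17.4
(5) 1.2(5.5) + 1.6(4.6) + 0.3(4.0) + 0.2(5.7) = 6.6 + 7.4 + 1.2 + 1.1 = 16.3
The controlling combination is 3, giving 18.5 kPa.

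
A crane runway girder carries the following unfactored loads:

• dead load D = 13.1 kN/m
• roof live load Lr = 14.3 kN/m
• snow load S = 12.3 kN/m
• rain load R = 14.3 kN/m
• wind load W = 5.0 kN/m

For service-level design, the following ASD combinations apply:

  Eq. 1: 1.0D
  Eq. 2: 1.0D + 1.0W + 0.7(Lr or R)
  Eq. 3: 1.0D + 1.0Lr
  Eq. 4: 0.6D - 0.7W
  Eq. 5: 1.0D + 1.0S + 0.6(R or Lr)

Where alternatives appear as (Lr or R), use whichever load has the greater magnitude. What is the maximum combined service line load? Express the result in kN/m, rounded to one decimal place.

34.0 kN/m

(Lr or R) → Lr = 14.3 kN/m; (R or Lr) → R = 14.3 kN/m.
Eq. 1: 1.0(13.1) = 13.1
Eq. 2: 1.0(13.1) + 1.0(5.0) + 0.7(14.3) = 13.1 + 5.0 + 10.0 = 28.1
Eq. 3: 1.0(13.1) + 1.0(14.3) = 13.1 + 14.3 = 27.4
Eq. 4: 0.6(13.1) - 0.7(5.0) = 7.9 - 3.5 = 4.4
Eq. 5: 1.0(13.1) + 1.0(12.3) + 0.6(14.3) = 13.1 + 12.3 + 8.6 = 34.0
Combination 5 governs: w = 34.0 kN/m.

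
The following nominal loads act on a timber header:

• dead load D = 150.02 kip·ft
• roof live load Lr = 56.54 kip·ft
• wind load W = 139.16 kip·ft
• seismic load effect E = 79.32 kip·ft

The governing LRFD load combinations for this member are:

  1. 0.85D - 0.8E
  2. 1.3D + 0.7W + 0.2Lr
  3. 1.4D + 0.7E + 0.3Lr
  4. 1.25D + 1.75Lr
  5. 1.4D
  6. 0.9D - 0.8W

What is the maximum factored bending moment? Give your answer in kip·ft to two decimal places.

1. 0.85(150.02) - 0.8(79.32) = 127.52 - 63.46 = 64.06
2. 1.3(150.02) + 0.7(139.16) + 0.2(56.54) = 195.03 + 97.41 + 11.31 = 303.75
3. 1.4(150.02) + 0.7(79.32) + 0.3(56.54) = 210.03 + 55.52 + 16.96 = 282.51
4. 1.25(150.02) + 1.75(56.54) = 286.47
5. 1.4(150.02) = 210.03
6. 0.9(150.02) - 0.8(139.16) = 135.02 - 111.33 = 23.69
Maximum is from combination 2.

303.75 kip·ft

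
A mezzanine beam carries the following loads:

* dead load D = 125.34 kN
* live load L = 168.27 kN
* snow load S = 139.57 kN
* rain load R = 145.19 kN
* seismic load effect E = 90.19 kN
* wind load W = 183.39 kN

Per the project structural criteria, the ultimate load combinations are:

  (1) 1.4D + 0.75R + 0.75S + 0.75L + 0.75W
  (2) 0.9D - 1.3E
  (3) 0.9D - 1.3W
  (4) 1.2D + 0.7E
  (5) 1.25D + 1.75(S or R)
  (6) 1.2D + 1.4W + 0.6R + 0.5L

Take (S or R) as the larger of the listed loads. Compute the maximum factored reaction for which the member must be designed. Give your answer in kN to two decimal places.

(S or R) → R = 145.19 kN.
(1) 1.4(125.34) + 0.75(145.19) + 0.75(139.57) + 0.75(168.27) + 0.75(183.39) = 175.48 + 108.89 + 104.68 + 126.20 + 137.54 = 652.79
(2) 0.9(125.34) - 1.3(90.19) = 112.81 - 117.25 = -4.44
(3) 0.9(125.34) - 1.3(183.39) = 112.81 - 238.41 = -125.60
(4) 1.2(125.34) + 0.7(90.19) = 150.41 + 63.13 = 213.54
(5) 1.25(125.34) + 1.75(145.19) = 156.68 + 254.08 = 410.76
(6) 1.2(125.34) + 1.4(183.39) + 0.6(145.19) + 0.5(168.27) = 578.40
Combination 1 governs: V_u = 652.79 kN.

652.79 kN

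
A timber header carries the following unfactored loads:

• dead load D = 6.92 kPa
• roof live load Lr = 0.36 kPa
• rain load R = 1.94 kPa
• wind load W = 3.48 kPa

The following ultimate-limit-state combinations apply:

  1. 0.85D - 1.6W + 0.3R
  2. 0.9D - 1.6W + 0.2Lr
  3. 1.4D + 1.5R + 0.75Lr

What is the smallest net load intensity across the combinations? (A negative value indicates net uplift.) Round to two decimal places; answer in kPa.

0.73 kPa

1. 0.85(6.92) - 1.6(3.48) + 0.3(1.94) = 0.90
2. 0.9(6.92) - 1.6(3.48) + 0.2(0.36) = 0.73
3. 1.4(6.92) + 1.5(1.94) + 0.75(0.36) = 12.87
Combination 2 gives the minimum: 0.73 kPa.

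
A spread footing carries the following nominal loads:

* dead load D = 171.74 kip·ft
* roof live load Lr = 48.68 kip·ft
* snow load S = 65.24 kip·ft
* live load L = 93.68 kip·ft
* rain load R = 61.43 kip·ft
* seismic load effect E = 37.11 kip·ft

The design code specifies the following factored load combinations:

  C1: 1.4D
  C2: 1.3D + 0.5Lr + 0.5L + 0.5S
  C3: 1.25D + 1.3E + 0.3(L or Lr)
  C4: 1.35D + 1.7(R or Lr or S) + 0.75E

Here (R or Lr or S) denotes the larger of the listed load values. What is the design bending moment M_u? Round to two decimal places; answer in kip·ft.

(L or Lr) → L = 93.68 kip·ft; (R or Lr or S) → S = 65.24 kip·ft.
C1: 1.4(171.74) = 240.44
C2: 1.3(171.74) + 0.5(48.68) + 0.5(93.68) + 0.5(65.24) = 223.26 + 24.34 + 46.84 + 32.62 = 327.06
C3: 1.25(171.74) + 1.3(37.11) + 0.3(93.68) = 214.68 + 48.24 + 28.10 = 291.02
C4: 1.35(171.74) + 1.7(65.24) + 0.75(37.11) = 231.85 + 110.91 + 27.83 = 370.59
Combination 4 governs: M_u = 370.59 kip·ft.

370.59 kip·ft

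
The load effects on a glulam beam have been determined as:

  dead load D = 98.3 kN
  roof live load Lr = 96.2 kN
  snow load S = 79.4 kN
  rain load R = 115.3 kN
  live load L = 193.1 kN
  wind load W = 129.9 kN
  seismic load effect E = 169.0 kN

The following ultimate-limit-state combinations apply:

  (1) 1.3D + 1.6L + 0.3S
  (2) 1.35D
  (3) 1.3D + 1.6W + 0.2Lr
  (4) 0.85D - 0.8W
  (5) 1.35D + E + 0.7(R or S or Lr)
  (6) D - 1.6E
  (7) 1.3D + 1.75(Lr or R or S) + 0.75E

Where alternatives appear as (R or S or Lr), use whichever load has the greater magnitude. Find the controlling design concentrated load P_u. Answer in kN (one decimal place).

460.6 kN

(R or S or Lr) → R = 115.3 kN; (Lr or R or S) → R = 115.3 kN.
(1) 1.3(98.3) + 1.6(193.1) + 0.3(79.4) = 460.6
(2) 1.35(98.3) = 132.7
(3) 1.3(98.3) + 1.6(129.9) + 0.2(96.2) = 354.9
(4) 0.85(98.3) - 0.8(129.9) = -20.4
(5) 1.35(98.3) + 1.0(169.0) + 0.7(115.3) = 382.4
(6) 1.0(98.3) - 1.6(169.0) = -172.1
(7) 1.3(98.3) + 1.75(115.3) + 0.75(169.0) = 456.3
The controlling combination is 1, giving 460.6 kN.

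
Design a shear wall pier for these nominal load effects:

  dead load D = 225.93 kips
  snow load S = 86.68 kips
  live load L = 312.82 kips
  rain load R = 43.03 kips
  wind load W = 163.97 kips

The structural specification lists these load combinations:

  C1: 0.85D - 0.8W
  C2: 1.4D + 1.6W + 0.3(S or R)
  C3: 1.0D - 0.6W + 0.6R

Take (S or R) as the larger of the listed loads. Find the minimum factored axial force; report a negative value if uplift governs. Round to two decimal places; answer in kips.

(S or R) → S = 86.68 kips.
C1: 0.85(225.93) - 0.8(163.97) = 60.86
C2: 1.4(225.93) + 1.6(163.97) + 0.3(86.68) = 604.66
C3: 1.0(225.93) - 0.6(163.97) + 0.6(43.03) = 153.37
Combination 1 gives the minimum: 60.86 kips.

60.86 kips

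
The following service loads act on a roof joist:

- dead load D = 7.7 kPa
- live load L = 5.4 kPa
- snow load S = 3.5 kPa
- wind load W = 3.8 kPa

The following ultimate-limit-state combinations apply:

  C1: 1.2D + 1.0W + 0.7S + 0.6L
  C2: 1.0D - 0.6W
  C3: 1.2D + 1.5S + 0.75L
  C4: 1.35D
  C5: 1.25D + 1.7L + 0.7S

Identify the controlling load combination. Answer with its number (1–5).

C1: 1.2(7.7) + 1.0(3.8) + 0.7(3.5) + 0.6(5.4) = 9.24 + 3.80 + 2.45 + 3.24 = 18.73
C2: 1.0(7.7) - 0.6(3.8) = 7.70 - 2.28 = 5.42
C3: 1.2(7.7) + 1.5(3.5) + 0.75(5.4) = 9.24 + 5.25 + 4.05 = 18.54
C4: 1.35(7.7) = 10.40
C5: 1.25(7.7) + 1.7(5.4) + 0.7(3.5) = 9.63 + 9.18 + 2.45 = 21.26
The largest value is 21.26 kPa from combination 5.

Combination 5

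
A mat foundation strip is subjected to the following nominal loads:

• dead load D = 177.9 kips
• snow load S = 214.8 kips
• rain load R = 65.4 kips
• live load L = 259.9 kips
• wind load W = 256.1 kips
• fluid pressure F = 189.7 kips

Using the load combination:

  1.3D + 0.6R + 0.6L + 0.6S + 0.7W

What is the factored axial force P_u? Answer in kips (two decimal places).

734.60 kips

1.3(177.9) + 0.6(65.4) + 0.6(259.9) + 0.6(214.8) + 0.7(256.1) = 231.27 + 39.24 + 155.94 + 128.88 + 179.27 = 734.60
P_u = 734.60 kips.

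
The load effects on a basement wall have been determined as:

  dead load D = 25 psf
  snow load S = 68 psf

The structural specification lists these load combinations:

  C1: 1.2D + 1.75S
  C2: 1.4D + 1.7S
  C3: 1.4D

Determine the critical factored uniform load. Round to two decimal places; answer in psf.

C1: 1.2(25) + 1.75(68) = 30.00 + 119.00 = 149.00
C2: 1.4(25) + 1.7(68) = 35.00 + 115.60 = 150.60
C3: 1.4(25) = 35.00
Combination 2 governs: q_u = 150.60 psf.

150.60 psf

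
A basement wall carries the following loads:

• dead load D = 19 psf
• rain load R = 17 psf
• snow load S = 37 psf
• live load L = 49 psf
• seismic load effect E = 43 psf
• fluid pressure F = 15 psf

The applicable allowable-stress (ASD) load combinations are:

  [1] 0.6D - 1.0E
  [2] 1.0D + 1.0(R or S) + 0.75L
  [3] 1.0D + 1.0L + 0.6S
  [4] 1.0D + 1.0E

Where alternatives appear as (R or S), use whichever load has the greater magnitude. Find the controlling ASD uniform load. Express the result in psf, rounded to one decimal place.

92.8 psf

(R or S) → S = 37 psf.
[1] 0.6(19) - 1.0(43) = 11.4 - 43.0 = -31.6
[2] 1.0(19) + 1.0(37) + 0.75(49) = 19.0 + 37.0 + 36.8 = 92.8
[3] 1.0(19) + 1.0(49) + 0.6(37) = 19.0 + 49.0 + 22.2 = 90.2
[4] 1.0(19) + 1.0(43) = 19.0 + 43.0 = 62.0
Maximum is from combination 2.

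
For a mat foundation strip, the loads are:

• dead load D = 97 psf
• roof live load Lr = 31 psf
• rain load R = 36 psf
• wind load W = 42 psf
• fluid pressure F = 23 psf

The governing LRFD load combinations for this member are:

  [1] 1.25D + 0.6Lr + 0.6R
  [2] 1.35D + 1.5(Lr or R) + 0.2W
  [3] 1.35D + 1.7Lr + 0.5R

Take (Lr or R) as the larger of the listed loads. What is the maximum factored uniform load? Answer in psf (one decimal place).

201.7 psf

(Lr or R) → R = 36 psf.
[1] 1.25(97) + 0.6(31) + 0.6(36) = 161.5
[2] 1.35(97) + 1.5(36) + 0.2(42) = 193.4
[3] 1.35(97) + 1.7(31) + 0.5(36) = 201.7
Combination 3 governs: q_u = 201.7 psf.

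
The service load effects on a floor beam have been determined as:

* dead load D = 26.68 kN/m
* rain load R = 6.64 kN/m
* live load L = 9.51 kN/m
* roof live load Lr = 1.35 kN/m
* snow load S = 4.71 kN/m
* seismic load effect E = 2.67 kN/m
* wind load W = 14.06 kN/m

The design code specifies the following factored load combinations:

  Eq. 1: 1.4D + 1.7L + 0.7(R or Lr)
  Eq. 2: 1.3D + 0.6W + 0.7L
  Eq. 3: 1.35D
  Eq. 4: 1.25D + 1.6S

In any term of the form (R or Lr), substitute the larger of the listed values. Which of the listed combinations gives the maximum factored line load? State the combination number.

Combination 1

(R or Lr) → R = 6.64 kN/m.
Eq. 1: 1.4(26.68) + 1.7(9.51) + 0.7(6.64) = 37.35 + 16.17 + 4.65 = 58.17
Eq. 2: 1.3(26.68) + 0.6(14.06) + 0.7(9.51) = 34.68 + 8.44 + 6.66 = 49.78
Eq. 3: 1.35(26.68) = 36.02
Eq. 4: 1.25(26.68) + 1.6(4.71) = 33.35 + 7.54 = 40.89
The largest value is 58.17 kN/m from combination 1.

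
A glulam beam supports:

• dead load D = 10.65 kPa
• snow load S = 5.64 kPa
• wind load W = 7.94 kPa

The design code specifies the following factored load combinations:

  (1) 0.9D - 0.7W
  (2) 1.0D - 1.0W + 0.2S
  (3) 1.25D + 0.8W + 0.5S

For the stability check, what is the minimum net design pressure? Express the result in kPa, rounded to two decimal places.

3.84 kPa

(1) 0.9(10.65) - 0.7(7.94) = 9.59 - 5.56 = 4.03
(2) 1.0(10.65) - 1.0(7.94) + 0.2(5.64) = 10.65 - 7.94 + 1.13 = 3.84
(3) 1.25(10.65) + 0.8(7.94) + 0.5(5.64) = 13.31 + 6.35 + 2.82 = 22.48
Combination 2 gives the minimum: 3.84 kPa.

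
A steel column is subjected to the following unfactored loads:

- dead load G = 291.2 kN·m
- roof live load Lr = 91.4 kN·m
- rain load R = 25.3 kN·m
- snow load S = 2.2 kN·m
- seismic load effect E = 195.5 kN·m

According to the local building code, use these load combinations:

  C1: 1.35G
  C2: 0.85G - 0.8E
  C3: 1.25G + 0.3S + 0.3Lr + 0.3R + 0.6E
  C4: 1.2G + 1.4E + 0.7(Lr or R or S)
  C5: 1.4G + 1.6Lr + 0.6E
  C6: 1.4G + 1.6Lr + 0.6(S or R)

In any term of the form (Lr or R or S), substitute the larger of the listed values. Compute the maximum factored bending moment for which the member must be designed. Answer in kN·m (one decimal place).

687.1 kN·m

(Lr or R or S) → Lr = 91.4 kN·m; (S or R) → R = 25.3 kN·m.
C1: 1.35(291.2) = 393.1
C2: 0.85(291.2) - 0.8(195.5) = 91.1
C3: 1.25(291.2) + 0.3(2.2) + 0.3(91.4) + 0.3(25.3) + 0.6(195.5) = 517.0
C4: 1.2(291.2) + 1.4(195.5) + 0.7(91.4) = 687.1
C5: 1.4(291.2) + 1.6(91.4) + 0.6(195.5) = 671.2
C6: 1.4(291.2) + 1.6(91.4) + 0.6(25.3) = 569.1
The controlling combination is 4, giving 687.1 kN·m.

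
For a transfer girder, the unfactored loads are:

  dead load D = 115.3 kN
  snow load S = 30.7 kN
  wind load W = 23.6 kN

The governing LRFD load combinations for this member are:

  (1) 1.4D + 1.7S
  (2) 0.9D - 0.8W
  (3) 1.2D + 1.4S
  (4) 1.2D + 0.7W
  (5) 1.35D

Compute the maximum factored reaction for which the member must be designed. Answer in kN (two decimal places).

(1) 1.4(115.3) + 1.7(30.7) = 213.61
(2) 0.9(115.3) - 0.8(23.6) = 84.89
(3) 1.2(115.3) + 1.4(30.7) = 181.34
(4) 1.2(115.3) + 0.7(23.6) = 154.88
(5) 1.35(115.3) = 155.66
Maximum is from combination 1.

213.61 kN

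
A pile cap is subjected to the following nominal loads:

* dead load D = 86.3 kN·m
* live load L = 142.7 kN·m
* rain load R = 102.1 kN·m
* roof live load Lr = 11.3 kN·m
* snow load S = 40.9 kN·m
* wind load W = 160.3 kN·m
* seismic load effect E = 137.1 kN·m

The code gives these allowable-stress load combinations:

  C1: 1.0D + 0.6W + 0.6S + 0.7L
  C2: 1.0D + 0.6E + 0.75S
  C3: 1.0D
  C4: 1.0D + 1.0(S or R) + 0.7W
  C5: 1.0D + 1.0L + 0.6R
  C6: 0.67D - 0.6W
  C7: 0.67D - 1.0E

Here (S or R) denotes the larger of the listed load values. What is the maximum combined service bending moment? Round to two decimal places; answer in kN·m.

306.91 kN·m

(S or R) → R = 102.1 kN·m.
C1: 1.0(86.3) + 0.6(160.3) + 0.6(40.9) + 0.7(142.7) = 86.30 + 96.18 + 24.54 + 99.89 = 306.91
C2: 1.0(86.3) + 0.6(137.1) + 0.75(40.9) = 86.30 + 82.26 + 30.68 = 199.24
C3: 1.0(86.3) = 86.30
C4: 1.0(86.3) + 1.0(102.1) + 0.7(160.3) = 86.30 + 102.10 + 112.21 = 300.61
C5: 1.0(86.3) + 1.0(142.7) + 0.6(102.1) = 86.30 + 142.70 + 61.26 = 290.26
C6: 0.67(86.3) - 0.6(160.3) = 57.82 - 96.18 = -38.36
C7: 0.67(86.3) - 1.0(137.1) = 57.82 - 137.10 = -79.28
Combination 1 governs: M = 306.91 kN·m.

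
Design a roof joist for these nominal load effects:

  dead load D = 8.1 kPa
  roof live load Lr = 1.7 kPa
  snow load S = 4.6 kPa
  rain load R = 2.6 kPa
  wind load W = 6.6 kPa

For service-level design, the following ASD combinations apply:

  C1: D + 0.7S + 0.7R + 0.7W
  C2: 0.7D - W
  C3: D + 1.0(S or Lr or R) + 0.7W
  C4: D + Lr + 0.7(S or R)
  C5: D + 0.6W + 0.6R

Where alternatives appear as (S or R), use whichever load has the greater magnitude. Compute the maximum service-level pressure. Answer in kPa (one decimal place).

17.8 kPa

(S or Lr or R) → S = 4.6 kPa; (S or R) → S = 4.6 kPa.
C1: 1.0(8.1) + 0.7(4.6) + 0.7(2.6) + 0.7(6.6) = 17.8
C2: 0.7(8.1) - 1.0(6.6) = 5.7 - 6.6 = -0.9
C3: 1.0(8.1) + 1.0(4.6) + 0.7(6.6) = 8.1 + 4.6 + 4.6 = 17.3
C4: 1.0(8.1) + 1.0(1.7) + 0.7(4.6) = 8.1 + 1.7 + 3.2 = 13.0
C5: 1.0(8.1) + 0.6(6.6) + 0.6(2.6) = 13.6
The controlling combination is 1, giving 17.8 kPa.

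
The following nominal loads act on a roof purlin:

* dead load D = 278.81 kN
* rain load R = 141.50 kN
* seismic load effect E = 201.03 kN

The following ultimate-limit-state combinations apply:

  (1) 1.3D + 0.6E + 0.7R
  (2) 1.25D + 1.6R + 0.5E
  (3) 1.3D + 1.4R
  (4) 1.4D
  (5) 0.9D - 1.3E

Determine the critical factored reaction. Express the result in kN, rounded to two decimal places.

675.43 kN

(1) 1.3(278.81) + 0.6(201.03) + 0.7(141.50) = 362.45 + 120.62 + 99.05 = 582.12
(2) 1.25(278.81) + 1.6(141.50) + 0.5(201.03) = 348.51 + 226.40 + 100.52 = 675.43
(3) 1.3(278.81) + 1.4(141.50) = 362.45 + 198.10 = 560.55
(4) 1.4(278.81) = 390.33
(5) 0.9(278.81) - 1.3(201.03) = 250.93 - 261.34 = -10.41
The controlling combination is 2, giving 675.43 kN.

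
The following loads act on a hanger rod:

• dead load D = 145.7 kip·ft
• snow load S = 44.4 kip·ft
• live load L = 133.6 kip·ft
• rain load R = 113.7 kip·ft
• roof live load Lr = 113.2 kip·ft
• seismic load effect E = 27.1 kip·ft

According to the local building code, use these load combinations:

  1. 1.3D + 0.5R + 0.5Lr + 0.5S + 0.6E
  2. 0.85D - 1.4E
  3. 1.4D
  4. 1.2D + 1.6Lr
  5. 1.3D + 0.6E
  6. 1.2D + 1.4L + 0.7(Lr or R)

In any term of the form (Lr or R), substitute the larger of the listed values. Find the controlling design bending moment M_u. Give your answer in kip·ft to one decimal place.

(Lr or R) → R = 113.7 kip·ft.
1. 1.3(145.7) + 0.5(113.7) + 0.5(113.2) + 0.5(44.4) + 0.6(27.1) = 341.3
2. 0.85(145.7) - 1.4(27.1) = 123.8 - 37.9 = 85.9
3. 1.4(145.7) = 204.0
4. 1.2(145.7) + 1.6(113.2) = 356.0
5. 1.3(145.7) + 0.6(27.1) = 189.4 + 16.3 = 205.7
6. 1.2(145.7) + 1.4(133.6) + 0.7(113.7) = 441.5
The controlling combination is 6, giving 441.5 kip·ft.

441.5 kip·ft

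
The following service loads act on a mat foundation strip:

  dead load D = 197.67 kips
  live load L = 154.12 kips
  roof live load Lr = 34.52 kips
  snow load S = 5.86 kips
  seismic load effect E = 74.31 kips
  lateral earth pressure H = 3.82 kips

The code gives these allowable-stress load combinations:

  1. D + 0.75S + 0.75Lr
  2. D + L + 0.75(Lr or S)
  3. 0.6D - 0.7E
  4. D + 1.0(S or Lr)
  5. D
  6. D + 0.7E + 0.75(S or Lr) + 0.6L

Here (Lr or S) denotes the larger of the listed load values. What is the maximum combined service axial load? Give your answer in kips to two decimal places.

(Lr or S) → Lr = 34.52 kips; (S or Lr) → Lr = 34.52 kips.
1. 1.0(197.67) + 0.75(5.86) + 0.75(34.52) = 227.96
2. 1.0(197.67) + 1.0(154.12) + 0.75(34.52) = 377.68
3. 0.6(197.67) - 0.7(74.31) = 66.59
4. 1.0(197.67) + 1.0(34.52) = 232.19
5. 1.0(197.67) = 197.67
6. 1.0(197.67) + 0.7(74.31) + 0.75(34.52) + 0.6(154.12) = 368.05
Combination 2 governs: P = 377.68 kips.

377.68 kips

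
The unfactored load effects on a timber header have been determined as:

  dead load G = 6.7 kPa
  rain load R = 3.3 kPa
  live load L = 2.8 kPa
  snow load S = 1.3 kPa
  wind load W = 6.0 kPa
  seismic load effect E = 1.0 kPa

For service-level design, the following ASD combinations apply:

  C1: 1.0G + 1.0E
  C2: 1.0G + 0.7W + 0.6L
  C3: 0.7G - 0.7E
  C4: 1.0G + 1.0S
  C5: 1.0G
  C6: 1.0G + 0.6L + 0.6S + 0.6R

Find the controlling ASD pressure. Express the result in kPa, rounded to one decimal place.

12.6 kPa

C1: 1.0(6.7) + 1.0(1.0) = 6.7 + 1.0 = 7.7
C2: 1.0(6.7) + 0.7(6.0) + 0.6(2.8) = 6.7 + 4.2 + 1.7 = 12.6
C3: 0.7(6.7) - 0.7(1.0) = 4.7 - 0.7 = 4.0
C4: 1.0(6.7) + 1.0(1.3) = 6.7 + 1.3 = 8.0
C5: 1.0(6.7) = 6.7
C6: 1.0(6.7) + 0.6(2.8) + 0.6(1.3) + 0.6(3.3) = 11.1
Maximum is from combination 2.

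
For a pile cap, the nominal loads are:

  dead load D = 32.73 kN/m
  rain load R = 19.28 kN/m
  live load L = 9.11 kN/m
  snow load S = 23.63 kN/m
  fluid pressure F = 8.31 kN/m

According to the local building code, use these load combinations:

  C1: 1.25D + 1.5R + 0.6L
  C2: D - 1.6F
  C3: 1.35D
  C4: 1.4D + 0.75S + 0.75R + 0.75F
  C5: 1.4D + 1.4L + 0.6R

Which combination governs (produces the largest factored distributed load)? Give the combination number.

C1: 1.25(32.73) + 1.5(19.28) + 0.6(9.11) = 40.91 + 28.92 + 5.47 = 75.30
C2: 1.0(32.73) - 1.6(8.31) = 32.73 - 13.30 = 19.43
C3: 1.35(32.73) = 44.19
C4: 1.4(32.73) + 0.75(23.63) + 0.75(19.28) + 0.75(8.31) = 84.24
C5: 1.4(32.73) + 1.4(9.11) + 0.6(19.28) = 45.82 + 12.75 + 11.57 = 70.14
The largest value is 84.24 kN/m from combination 4.

Combination 4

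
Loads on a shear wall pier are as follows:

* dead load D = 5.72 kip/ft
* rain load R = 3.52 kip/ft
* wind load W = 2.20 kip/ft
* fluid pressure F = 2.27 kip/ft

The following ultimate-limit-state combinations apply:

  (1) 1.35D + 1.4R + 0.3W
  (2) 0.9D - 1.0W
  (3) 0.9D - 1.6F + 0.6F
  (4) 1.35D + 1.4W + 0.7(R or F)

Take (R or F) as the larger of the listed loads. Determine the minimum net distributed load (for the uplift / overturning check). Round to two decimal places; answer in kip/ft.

2.88 kip/ft

(R or F) → R = 3.52 kip/ft.
(1) 1.35(5.72) + 1.4(3.52) + 0.3(2.20) = 7.72 + 4.93 + 0.66 = 13.31
(2) 0.9(5.72) - 1.0(2.20) = 5.15 - 2.20 = 2.95
(3) 0.9(5.72) - 1.6(2.27) + 0.6(2.27) = 5.15 - 3.63 + 1.36 = 2.88
(4) 1.35(5.72) + 1.4(2.20) + 0.7(3.52) = 13.27
Combination 3 gives the minimum: 2.88 kip/ft.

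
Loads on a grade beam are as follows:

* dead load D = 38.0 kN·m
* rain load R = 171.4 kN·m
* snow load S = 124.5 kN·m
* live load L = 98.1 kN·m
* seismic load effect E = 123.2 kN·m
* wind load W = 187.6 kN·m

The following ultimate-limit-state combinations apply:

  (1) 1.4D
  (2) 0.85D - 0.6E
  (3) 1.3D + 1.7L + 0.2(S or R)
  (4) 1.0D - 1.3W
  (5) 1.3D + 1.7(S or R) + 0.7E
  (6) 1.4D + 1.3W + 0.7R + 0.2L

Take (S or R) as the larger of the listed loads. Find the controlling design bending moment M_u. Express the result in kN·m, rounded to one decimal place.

(S or R) → R = 171.4 kN·m.
(1) 1.4(38.0) = 53.2
(2) 0.85(38.0) - 0.6(123.2) = 32.3 - 73.9 = -41.6
(3) 1.3(38.0) + 1.7(98.1) + 0.2(171.4) = 49.4 + 166.8 + 34.3 = 250.5
(4) 1.0(38.0) - 1.3(187.6) = 38.0 - 243.9 = -205.9
(5) 1.3(38.0) + 1.7(171.4) + 0.7(123.2) = 49.4 + 291.4 + 86.2 = 427.0
(6) 1.4(38.0) + 1.3(187.6) + 0.7(171.4) + 0.2(98.1) = 53.2 + 243.9 + 120.0 + 19.6 = 436.7
The controlling combination is 6, giving 436.7 kN·m.

436.7 kN·m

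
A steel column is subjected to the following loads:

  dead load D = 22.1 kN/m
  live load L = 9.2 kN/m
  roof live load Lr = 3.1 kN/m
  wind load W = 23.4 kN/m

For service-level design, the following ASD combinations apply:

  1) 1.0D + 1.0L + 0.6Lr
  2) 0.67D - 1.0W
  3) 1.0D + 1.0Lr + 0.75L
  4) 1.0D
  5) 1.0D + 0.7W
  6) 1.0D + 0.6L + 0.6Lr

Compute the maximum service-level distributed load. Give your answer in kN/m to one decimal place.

38.5 kN/m

1) 1.0(22.1) + 1.0(9.2) + 0.6(3.1) = 22.1 + 9.2 + 1.9 = 33.2
2) 0.67(22.1) - 1.0(23.4) = 14.8 - 23.4 = -8.6
3) 1.0(22.1) + 1.0(3.1) + 0.75(9.2) = 22.1 + 3.1 + 6.9 = 32.1
4) 1.0(22.1) = 22.1
5) 1.0(22.1) + 0.7(23.4) = 22.1 + 16.4 = 38.5
6) 1.0(22.1) + 0.6(9.2) + 0.6(3.1) = 22.1 + 5.5 + 1.9 = 29.5
Combination 5 governs: w = 38.5 kN/m.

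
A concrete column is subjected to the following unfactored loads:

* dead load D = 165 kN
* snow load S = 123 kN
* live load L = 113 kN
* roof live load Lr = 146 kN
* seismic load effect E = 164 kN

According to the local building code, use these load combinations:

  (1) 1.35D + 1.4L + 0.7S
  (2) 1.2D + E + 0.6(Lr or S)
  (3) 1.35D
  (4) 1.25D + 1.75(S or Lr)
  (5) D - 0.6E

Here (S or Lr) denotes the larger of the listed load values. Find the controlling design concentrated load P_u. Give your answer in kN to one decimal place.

(Lr or S) → Lr = 146 kN; (S or Lr) → Lr = 146 kN.
(1) 1.35(165) + 1.4(113) + 0.7(123) = 222.8 + 158.2 + 86.1 = 467.1
(2) 1.2(165) + 1.0(164) + 0.6(146) = 198.0 + 164.0 + 87.6 = 449.6
(3) 1.35(165) = 222.8
(4) 1.25(165) + 1.75(146) = 206.3 + 255.5 = 461.8
(5) 1.0(165) - 0.6(164) = 165.0 - 98.4 = 66.6
Maximum is from combination 1.

467.1 kN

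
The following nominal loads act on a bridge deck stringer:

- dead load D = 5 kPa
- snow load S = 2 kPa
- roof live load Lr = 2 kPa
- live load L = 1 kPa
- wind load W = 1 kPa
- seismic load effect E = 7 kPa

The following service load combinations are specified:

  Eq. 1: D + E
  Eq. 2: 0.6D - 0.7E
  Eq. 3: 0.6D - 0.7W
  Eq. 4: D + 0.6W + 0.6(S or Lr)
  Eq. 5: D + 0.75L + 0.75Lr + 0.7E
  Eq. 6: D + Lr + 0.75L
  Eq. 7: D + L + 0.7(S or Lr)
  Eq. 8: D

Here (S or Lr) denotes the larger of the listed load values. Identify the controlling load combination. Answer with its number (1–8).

(S or Lr) → S = 2 kPa.
Eq. 1: 1.0(5) + 1.0(7) = 5.0 + 7.0 = 12.0
Eq. 2: 0.6(5) - 0.7(7) = 3.0 - 4.9 = -1.9
Eq. 3: 0.6(5) - 0.7(1) = 3.0 - 0.7 = 2.3
Eq. 4: 1.0(5) + 0.6(1) + 0.6(2) = 5.0 + 0.6 + 1.2 = 6.8
Eq. 5: 1.0(5) + 0.75(1) + 0.75(2) + 0.7(7) = 5.0 + 0.8 + 1.5 + 4.9 = 12.2
Eq. 6: 1.0(5) + 1.0(2) + 0.75(1) = 5.0 + 2.0 + 0.8 = 7.8
Eq. 7: 1.0(5) + 1.0(1) + 0.7(2) = 5.0 + 1.0 + 1.4 = 7.4
Eq. 8: 1.0(5) = 5.0
The largest value is 12.2 kPa from combination 5.

Combination 5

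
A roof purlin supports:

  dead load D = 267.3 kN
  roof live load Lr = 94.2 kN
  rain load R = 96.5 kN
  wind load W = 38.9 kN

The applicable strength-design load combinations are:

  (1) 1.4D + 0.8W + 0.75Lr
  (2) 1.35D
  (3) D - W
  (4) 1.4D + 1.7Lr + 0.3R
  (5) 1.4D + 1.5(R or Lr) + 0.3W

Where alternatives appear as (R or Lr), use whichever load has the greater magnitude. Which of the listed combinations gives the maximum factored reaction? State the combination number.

(R or Lr) → R = 96.5 kN.
(1) 1.4(267.3) + 0.8(38.9) + 0.75(94.2) = 374.22 + 31.12 + 70.65 = 475.99
(2) 1.35(267.3) = 360.86
(3) 1.0(267.3) - 1.0(38.9) = 267.30 - 38.90 = 228.40
(4) 1.4(267.3) + 1.7(94.2) + 0.3(96.5) = 374.22 + 160.14 + 28.95 = 563.31
(5) 1.4(267.3) + 1.5(96.5) + 0.3(38.9) = 374.22 + 144.75 + 11.67 = 530.64
The largest value is 563.31 kN from combination 4.

Combination 4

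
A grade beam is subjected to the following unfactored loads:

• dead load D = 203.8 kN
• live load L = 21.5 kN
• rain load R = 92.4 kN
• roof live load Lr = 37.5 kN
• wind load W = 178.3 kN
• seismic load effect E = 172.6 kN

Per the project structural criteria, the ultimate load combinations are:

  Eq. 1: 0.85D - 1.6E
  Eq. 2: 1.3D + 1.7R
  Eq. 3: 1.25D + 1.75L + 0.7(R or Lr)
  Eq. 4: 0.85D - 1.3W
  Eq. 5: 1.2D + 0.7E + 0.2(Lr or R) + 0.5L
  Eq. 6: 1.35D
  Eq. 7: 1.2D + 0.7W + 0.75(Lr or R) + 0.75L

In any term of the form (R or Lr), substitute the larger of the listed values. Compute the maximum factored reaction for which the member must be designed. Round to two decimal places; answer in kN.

(R or Lr) → R = 92.4 kN; (Lr or R) → R = 92.4 kN.
Eq. 1: 0.85(203.8) - 1.6(172.6) = 173.23 - 276.16 = -102.93
Eq. 2: 1.3(203.8) + 1.7(92.4) = 264.94 + 157.08 = 422.02
Eq. 3: 1.25(203.8) + 1.75(21.5) + 0.7(92.4) = 254.75 + 37.63 + 64.68 = 357.06
Eq. 4: 0.85(203.8) - 1.3(178.3) = 173.23 - 231.79 = -58.56
Eq. 5: 1.2(203.8) + 0.7(172.6) + 0.2(92.4) + 0.5(21.5) = 244.56 + 120.82 + 18.48 + 10.75 = 394.61
Eq. 6: 1.35(203.8) = 275.13
Eq. 7: 1.2(203.8) + 0.7(178.3) + 0.75(92.4) + 0.75(21.5) = 244.56 + 124.81 + 69.30 + 16.13 = 454.80
Combination 7 governs: V_u = 454.80 kN.

454.80 kN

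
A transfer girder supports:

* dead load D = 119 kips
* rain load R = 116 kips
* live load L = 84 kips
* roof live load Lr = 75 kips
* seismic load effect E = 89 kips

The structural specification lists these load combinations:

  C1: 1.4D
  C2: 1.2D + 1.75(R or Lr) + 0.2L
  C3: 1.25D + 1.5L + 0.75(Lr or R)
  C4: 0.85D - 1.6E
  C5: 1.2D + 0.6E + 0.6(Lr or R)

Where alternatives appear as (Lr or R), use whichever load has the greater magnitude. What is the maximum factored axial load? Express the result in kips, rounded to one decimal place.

(R or Lr) → R = 116 kips; (Lr or R) → R = 116 kips.
C1: 1.4(119) = 166.6
C2: 1.2(119) + 1.75(116) + 0.2(84) = 142.8 + 203.0 + 16.8 = 362.6
C3: 1.25(119) + 1.5(84) + 0.75(116) = 148.8 + 126.0 + 87.0 = 361.8
C4: 0.85(119) - 1.6(89) = -41.3
C5: 1.2(119) + 0.6(89) + 0.6(116) = 142.8 + 53.4 + 69.6 = 265.8
The controlling combination is 2, giving 362.6 kips.

362.6 kips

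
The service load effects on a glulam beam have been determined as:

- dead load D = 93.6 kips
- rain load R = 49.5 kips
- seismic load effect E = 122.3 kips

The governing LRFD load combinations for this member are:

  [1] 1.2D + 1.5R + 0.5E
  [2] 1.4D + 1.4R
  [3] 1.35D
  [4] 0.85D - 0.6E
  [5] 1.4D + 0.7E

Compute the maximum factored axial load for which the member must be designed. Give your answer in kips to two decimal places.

247.72 kips

[1] 1.2(93.6) + 1.5(49.5) + 0.5(122.3) = 112.32 + 74.25 + 61.15 = 247.72
[2] 1.4(93.6) + 1.4(49.5) = 131.04 + 69.30 = 200.34
[3] 1.35(93.6) = 126.36
[4] 0.85(93.6) - 0.6(122.3) = 79.56 - 73.38 = 6.18
[5] 1.4(93.6) + 0.7(122.3) = 131.04 + 85.61 = 216.65
The controlling combination is 1, giving 247.72 kips.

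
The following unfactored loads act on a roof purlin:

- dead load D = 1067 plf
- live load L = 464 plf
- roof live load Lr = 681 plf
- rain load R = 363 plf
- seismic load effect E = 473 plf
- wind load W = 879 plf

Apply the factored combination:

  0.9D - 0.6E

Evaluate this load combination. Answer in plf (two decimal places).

676.50 plf

0.9(1067) - 0.6(473) = 676.50
w_u = 676.50 plf.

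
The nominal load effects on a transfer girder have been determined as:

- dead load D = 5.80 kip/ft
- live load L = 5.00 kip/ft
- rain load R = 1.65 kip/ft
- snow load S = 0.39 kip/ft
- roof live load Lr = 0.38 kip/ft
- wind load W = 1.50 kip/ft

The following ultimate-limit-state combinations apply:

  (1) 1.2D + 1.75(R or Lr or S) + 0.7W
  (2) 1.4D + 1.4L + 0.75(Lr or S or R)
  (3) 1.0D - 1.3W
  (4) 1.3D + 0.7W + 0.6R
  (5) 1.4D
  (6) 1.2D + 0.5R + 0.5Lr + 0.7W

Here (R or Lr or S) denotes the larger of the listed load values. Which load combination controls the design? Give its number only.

Combination 2

(R or Lr or S) → R = 1.65 kip/ft; (Lr or S or R) → R = 1.65 kip/ft.
(1) 1.2(5.80) + 1.75(1.65) + 0.7(1.50) = 6.96 + 2.89 + 1.05 = 10.90
(2) 1.4(5.80) + 1.4(5.00) + 0.75(1.65) = 8.12 + 7.00 + 1.24 = 16.36
(3) 1.0(5.80) - 1.3(1.50) = 5.80 - 1.95 = 3.85
(4) 1.3(5.80) + 0.7(1.50) + 0.6(1.65) = 7.54 + 1.05 + 0.99 = 9.58
(5) 1.4(5.80) = 8.12
(6) 1.2(5.80) + 0.5(1.65) + 0.5(0.38) + 0.7(1.50) = 6.96 + 0.83 + 0.19 + 1.05 = 9.03
The largest value is 16.36 kip/ft from combination 2.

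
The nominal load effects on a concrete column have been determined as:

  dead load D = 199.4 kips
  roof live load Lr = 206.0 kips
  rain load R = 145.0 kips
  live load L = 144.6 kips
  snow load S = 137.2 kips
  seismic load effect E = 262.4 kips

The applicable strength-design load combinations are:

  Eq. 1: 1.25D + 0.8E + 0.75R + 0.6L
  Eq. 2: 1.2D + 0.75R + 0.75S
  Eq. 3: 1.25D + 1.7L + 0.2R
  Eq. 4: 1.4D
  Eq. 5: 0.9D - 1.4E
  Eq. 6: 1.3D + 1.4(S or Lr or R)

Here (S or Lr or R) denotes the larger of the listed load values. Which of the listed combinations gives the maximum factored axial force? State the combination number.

Combination 1

(S or Lr or R) → Lr = 206.0 kips.
Eq. 1: 1.25(199.4) + 0.8(262.4) + 0.75(145.0) + 0.6(144.6) = 654.7
Eq. 2: 1.2(199.4) + 0.75(145.0) + 0.75(137.2) = 450.9
Eq. 3: 1.25(199.4) + 1.7(144.6) + 0.2(145.0) = 249.3 + 245.8 + 29.0 = 524.1
Eq. 4: 1.4(199.4) = 279.2
Eq. 5: 0.9(199.4) - 1.4(262.4) = 179.5 - 367.4 = -187.9
Eq. 6: 1.3(199.4) + 1.4(206.0) = 259.2 + 288.4 = 547.6
The largest value is 654.7 kips from combination 1.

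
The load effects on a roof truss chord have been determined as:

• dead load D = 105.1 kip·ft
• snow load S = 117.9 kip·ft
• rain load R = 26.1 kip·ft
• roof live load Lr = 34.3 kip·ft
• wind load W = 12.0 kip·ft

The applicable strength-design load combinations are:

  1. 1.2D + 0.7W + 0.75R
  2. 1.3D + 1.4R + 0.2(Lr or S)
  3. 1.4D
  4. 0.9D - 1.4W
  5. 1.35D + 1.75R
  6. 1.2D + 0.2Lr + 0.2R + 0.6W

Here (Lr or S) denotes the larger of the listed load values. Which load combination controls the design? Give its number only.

Combination 2

(Lr or S) → S = 117.9 kip·ft.
1. 1.2(105.1) + 0.7(12.0) + 0.75(26.1) = 154.10
2. 1.3(105.1) + 1.4(26.1) + 0.2(117.9) = 196.75
3. 1.4(105.1) = 147.14
4. 0.9(105.1) - 1.4(12.0) = 77.79
5. 1.35(105.1) + 1.75(26.1) = 187.56
6. 1.2(105.1) + 0.2(34.3) + 0.2(26.1) + 0.6(12.0) = 145.40
The largest value is 196.75 kip·ft from combination 2.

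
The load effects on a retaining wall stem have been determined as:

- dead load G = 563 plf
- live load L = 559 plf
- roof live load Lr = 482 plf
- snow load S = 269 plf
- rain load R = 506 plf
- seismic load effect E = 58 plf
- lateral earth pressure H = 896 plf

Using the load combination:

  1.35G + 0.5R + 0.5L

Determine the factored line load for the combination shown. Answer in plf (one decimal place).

1292.6 plf

1.35(563) + 0.5(506) + 0.5(559) = 1292.6
w_u = 1292.6 plf.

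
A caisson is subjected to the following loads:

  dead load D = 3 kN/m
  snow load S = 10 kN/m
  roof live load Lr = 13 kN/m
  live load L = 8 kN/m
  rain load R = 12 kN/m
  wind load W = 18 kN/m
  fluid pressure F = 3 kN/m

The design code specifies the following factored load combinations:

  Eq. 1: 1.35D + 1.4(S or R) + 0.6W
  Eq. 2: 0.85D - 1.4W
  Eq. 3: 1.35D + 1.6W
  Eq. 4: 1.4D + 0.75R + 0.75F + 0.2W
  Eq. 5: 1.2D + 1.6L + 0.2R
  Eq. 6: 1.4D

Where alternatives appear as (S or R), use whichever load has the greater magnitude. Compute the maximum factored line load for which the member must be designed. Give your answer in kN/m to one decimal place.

32.9 kN/m

(S or R) → R = 12 kN/m.
Eq. 1: 1.35(3) + 1.4(12) + 0.6(18) = 4.1 + 16.8 + 10.8 = 31.7
Eq. 2: 0.85(3) - 1.4(18) = -22.7
Eq. 3: 1.35(3) + 1.6(18) = 4.1 + 28.8 = 32.9
Eq. 4: 1.4(3) + 0.75(12) + 0.75(3) + 0.2(18) = 4.2 + 9.0 + 2.3 + 3.6 = 19.1
Eq. 5: 1.2(3) + 1.6(8) + 0.2(12) = 3.6 + 12.8 + 2.4 = 18.8
Eq. 6: 1.4(3) = 4.2
The controlling combination is 3, giving 32.9 kN/m.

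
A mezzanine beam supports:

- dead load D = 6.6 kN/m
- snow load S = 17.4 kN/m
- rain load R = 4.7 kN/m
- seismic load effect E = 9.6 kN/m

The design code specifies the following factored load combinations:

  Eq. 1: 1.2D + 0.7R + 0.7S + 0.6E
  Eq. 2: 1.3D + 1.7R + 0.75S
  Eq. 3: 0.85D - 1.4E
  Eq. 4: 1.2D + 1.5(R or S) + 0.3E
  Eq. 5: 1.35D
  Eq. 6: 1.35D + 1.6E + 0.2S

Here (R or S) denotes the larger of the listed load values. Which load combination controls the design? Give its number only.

Combination 4

(R or S) → S = 17.4 kN/m.
Eq. 1: 1.2(6.6) + 0.7(4.7) + 0.7(17.4) + 0.6(9.6) = 7.92 + 3.29 + 12.18 + 5.76 = 29.15
Eq. 2: 1.3(6.6) + 1.7(4.7) + 0.75(17.4) = 8.58 + 7.99 + 13.05 = 29.62
Eq. 3: 0.85(6.6) - 1.4(9.6) = 5.61 - 13.44 = -7.83
Eq. 4: 1.2(6.6) + 1.5(17.4) + 0.3(9.6) = 7.92 + 26.10 + 2.88 = 36.90
Eq. 5: 1.35(6.6) = 8.91
Eq. 6: 1.35(6.6) + 1.6(9.6) + 0.2(17.4) = 8.91 + 15.36 + 3.48 = 27.75
The largest value is 36.90 kN/m from combination 4.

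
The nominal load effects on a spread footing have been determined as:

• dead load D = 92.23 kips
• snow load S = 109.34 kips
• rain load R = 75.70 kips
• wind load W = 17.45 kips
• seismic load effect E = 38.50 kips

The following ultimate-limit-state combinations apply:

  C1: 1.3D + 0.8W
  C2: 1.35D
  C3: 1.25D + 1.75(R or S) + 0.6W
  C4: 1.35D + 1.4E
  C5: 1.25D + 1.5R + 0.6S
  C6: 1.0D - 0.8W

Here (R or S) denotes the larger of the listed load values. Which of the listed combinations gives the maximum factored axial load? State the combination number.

(R or S) → S = 109.34 kips.
C1: 1.3(92.23) + 0.8(17.45) = 119.90 + 13.96 = 133.86
C2: 1.35(92.23) = 124.51
C3: 1.25(92.23) + 1.75(109.34) + 0.6(17.45) = 317.10
C4: 1.35(92.23) + 1.4(38.50) = 124.51 + 53.90 = 178.41
C5: 1.25(92.23) + 1.5(75.70) + 0.6(109.34) = 115.29 + 113.55 + 65.60 = 294.44
C6: 1.0(92.23) - 0.8(17.45) = 92.23 - 13.96 = 78.27
The largest value is 317.10 kips from combination 3.

Combination 3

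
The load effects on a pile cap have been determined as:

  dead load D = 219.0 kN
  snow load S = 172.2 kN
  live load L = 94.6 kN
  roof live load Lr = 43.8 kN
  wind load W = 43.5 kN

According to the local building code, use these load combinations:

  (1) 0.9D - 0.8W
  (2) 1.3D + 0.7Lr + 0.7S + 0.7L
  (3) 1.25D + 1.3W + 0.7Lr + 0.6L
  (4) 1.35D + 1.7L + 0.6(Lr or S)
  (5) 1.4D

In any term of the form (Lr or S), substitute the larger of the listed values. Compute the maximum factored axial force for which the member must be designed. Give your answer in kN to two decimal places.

559.79 kN

(Lr or S) → S = 172.2 kN.
(1) 0.9(219.0) - 0.8(43.5) = 197.10 - 34.80 = 162.30
(2) 1.3(219.0) + 0.7(43.8) + 0.7(172.2) + 0.7(94.6) = 284.70 + 30.66 + 120.54 + 66.22 = 502.12
(3) 1.25(219.0) + 1.3(43.5) + 0.7(43.8) + 0.6(94.6) = 273.75 + 56.55 + 30.66 + 56.76 = 417.72
(4) 1.35(219.0) + 1.7(94.6) + 0.6(172.2) = 295.65 + 160.82 + 103.32 = 559.79
(5) 1.4(219.0) = 306.60
Combination 4 governs: N_u = 559.79 kN.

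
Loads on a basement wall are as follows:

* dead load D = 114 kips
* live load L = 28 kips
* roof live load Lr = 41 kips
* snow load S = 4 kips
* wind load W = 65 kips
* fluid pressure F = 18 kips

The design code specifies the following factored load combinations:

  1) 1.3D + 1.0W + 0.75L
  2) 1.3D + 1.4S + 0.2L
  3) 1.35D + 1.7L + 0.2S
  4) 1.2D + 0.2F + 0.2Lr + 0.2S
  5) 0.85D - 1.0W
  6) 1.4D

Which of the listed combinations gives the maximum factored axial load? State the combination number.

1) 1.3(114) + 1.0(65) + 0.75(28) = 148.20 + 65.00 + 21.00 = 234.20
2) 1.3(114) + 1.4(4) + 0.2(28) = 148.20 + 5.60 + 5.60 = 159.40
3) 1.35(114) + 1.7(28) + 0.2(4) = 153.90 + 47.60 + 0.80 = 202.30
4) 1.2(114) + 0.2(18) + 0.2(41) + 0.2(4) = 136.80 + 3.60 + 8.20 + 0.80 = 149.40
5) 0.85(114) - 1.0(65) = 96.90 - 65.00 = 31.90
6) 1.4(114) = 159.60
The largest value is 234.20 kips from combination 1.

Combination 1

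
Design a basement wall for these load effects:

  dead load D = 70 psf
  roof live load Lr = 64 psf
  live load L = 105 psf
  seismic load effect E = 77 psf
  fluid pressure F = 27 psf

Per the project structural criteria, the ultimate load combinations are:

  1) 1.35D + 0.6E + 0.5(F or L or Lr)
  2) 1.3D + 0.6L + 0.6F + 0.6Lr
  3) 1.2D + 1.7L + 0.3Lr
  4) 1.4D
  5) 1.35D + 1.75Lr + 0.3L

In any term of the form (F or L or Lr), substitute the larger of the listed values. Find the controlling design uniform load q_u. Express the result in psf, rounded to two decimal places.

(F or L or Lr) → L = 105 psf.
1) 1.35(70) + 0.6(77) + 0.5(105) = 94.50 + 46.20 + 52.50 = 193.20
2) 1.3(70) + 0.6(105) + 0.6(27) + 0.6(64) = 91.00 + 63.00 + 16.20 + 38.40 = 208.60
3) 1.2(70) + 1.7(105) + 0.3(64) = 84.00 + 178.50 + 19.20 = 281.70
4) 1.4(70) = 98.00
5) 1.35(70) + 1.75(64) + 0.3(105) = 94.50 + 112.00 + 31.50 = 238.00
Maximum is from combination 3.

281.70 psf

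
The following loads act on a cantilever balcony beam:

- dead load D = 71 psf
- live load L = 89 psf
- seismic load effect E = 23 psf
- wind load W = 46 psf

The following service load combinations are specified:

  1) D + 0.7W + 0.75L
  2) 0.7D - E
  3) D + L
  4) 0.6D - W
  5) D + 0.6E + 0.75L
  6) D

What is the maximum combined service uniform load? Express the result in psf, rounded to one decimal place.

1) 1.0(71) + 0.7(46) + 0.75(89) = 71.0 + 32.2 + 66.8 = 170.0
2) 0.7(71) - 1.0(23) = 49.7 - 23.0 = 26.7
3) 1.0(71) + 1.0(89) = 71.0 + 89.0 = 160.0
4) 0.6(71) - 1.0(46) = 42.6 - 46.0 = -3.4
5) 1.0(71) + 0.6(23) + 0.75(89) = 71.0 + 13.8 + 66.8 = 151.6
6) 1.0(71) = 71.0
The controlling combination is 1, giving 170.0 psf.

170.0 psf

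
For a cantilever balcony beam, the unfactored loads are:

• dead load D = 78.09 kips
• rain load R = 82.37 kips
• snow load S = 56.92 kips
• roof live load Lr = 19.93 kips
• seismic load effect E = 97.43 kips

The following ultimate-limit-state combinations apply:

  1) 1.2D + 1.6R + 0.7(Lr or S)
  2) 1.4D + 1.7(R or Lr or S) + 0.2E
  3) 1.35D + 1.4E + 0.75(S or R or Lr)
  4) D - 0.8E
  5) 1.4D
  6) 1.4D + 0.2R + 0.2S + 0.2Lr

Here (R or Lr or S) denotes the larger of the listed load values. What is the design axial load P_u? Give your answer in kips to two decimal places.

303.60 kips

(Lr or S) → S = 56.92 kips; (R or Lr or S) → R = 82.37 kips; (S or R or Lr) → R = 82.37 kips.
1) 1.2(78.09) + 1.6(82.37) + 0.7(56.92) = 265.34
2) 1.4(78.09) + 1.7(82.37) + 0.2(97.43) = 268.84
3) 1.35(78.09) + 1.4(97.43) + 0.75(82.37) = 303.60
4) 1.0(78.09) - 0.8(97.43) = 0.15
5) 1.4(78.09) = 109.33
6) 1.4(78.09) + 0.2(82.37) + 0.2(56.92) + 0.2(19.93) = 141.17
The controlling combination is 3, giving 303.60 kips.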